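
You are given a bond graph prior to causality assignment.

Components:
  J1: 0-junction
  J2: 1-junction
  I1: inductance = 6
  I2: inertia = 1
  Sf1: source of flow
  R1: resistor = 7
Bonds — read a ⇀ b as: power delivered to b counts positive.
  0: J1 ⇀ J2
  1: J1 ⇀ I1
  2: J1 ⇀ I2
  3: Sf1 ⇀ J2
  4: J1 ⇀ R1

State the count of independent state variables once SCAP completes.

bond 3 stroke→Sf1  (Sf1 (Sf) sets flow on bond)
bond 0 stroke→J2  (J2 flow already set via bond 3)
bond 1 stroke→I1  (I1: I, integral causality)
bond 2 stroke→I2  (I2 integral (f out))
bond 4 stroke→J1  (J1 needs exactly one e-in)

2  (I1, I2 all integral)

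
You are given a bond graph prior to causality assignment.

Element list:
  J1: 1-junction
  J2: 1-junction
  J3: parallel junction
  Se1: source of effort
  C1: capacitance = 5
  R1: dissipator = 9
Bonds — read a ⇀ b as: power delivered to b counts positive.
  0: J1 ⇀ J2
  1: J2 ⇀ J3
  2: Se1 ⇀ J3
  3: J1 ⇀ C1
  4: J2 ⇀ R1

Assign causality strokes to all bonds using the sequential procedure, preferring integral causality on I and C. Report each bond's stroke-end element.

β2 |J3  (Se1 (Se) sets effort on bond)
β1 |J2  (J3 effort already set via bond 2)
β3 |J1  (prefer integral on C1)
β0 |J2  (J1 needs exactly one f-in)
β4 |R1  (J2: last free bond brings flow in)

β0 stroke at J2
β1 stroke at J2
β2 stroke at J3
β3 stroke at J1
β4 stroke at R1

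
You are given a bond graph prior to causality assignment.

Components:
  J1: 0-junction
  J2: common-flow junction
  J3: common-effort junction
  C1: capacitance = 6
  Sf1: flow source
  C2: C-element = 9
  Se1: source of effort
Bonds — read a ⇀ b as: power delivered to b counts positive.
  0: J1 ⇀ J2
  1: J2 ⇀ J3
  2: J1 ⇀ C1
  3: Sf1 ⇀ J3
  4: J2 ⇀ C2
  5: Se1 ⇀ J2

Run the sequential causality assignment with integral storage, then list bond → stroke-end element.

b3 stroke at Sf1  (Sf1: flow source, stroke at near end)
b5 stroke at J2  (Se1: effort source, stroke at far end)
b1 stroke at J3  (only one effort-in slot at J3)
b0 stroke at J2  (J2: bond 1 brought flow, rest push out)
b4 stroke at J2  (1-jn J2 has f-setter on 1)
b2 stroke at J1  (J1 needs exactly one e-in)

bond 0 |J2
bond 1 |J3
bond 2 |J1
bond 3 |Sf1
bond 4 |J2
bond 5 |J2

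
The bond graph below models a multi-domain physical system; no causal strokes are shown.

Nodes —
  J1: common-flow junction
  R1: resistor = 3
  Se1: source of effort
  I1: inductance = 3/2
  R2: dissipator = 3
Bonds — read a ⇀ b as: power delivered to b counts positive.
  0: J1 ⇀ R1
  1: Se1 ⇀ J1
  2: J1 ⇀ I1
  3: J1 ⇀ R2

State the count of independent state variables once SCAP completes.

1  (I1 all integral)

#1 stroke at J1  (Se1 (Se) sets effort on bond)
#2 stroke at I1  (I1 outputs flow p/I1)
#0 stroke at J1  (1-jn J1 has f-setter on 2)
#3 stroke at J1  (J1: bond 2 brought flow, rest push out)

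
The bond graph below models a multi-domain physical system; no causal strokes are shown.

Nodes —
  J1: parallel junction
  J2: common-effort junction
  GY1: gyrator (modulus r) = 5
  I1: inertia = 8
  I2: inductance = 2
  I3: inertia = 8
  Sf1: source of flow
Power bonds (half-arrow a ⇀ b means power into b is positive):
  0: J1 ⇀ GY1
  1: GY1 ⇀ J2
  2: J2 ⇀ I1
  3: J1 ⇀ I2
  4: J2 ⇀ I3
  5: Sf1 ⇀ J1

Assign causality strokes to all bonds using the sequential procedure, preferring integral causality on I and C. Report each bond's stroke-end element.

bond 5 stroke at Sf1  (Sf1 fixes flow; stroke at Sf1)
bond 2 stroke at I1  (prefer integral on I1)
bond 3 stroke at I2  (I2 integral (f out))
bond 0 stroke at J1  (closing 0-jn rule on J1)
bond 1 stroke at J2  (through GY1, causality inverts; strokes same side of GY1)
bond 4 stroke at I3  (common-e at J2 fixed by 1)

#0 →J1
#1 →J2
#2 →I1
#3 →I2
#4 →I3
#5 →Sf1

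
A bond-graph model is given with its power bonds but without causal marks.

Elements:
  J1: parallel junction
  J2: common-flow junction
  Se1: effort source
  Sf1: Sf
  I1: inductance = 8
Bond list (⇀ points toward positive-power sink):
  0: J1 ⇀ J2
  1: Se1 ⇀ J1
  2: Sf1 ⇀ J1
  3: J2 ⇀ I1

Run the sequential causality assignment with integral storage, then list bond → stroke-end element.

#0 →J2
#1 →J1
#2 →Sf1
#3 →I1

bond 1 stroke at J1  (Se1 (Se) sets effort on bond)
bond 2 stroke at Sf1  (source Sf1 imposes f)
bond 0 stroke at J2  (common-e at J1 fixed by 1)
bond 3 stroke at I1  (closing 1-jn rule on J2)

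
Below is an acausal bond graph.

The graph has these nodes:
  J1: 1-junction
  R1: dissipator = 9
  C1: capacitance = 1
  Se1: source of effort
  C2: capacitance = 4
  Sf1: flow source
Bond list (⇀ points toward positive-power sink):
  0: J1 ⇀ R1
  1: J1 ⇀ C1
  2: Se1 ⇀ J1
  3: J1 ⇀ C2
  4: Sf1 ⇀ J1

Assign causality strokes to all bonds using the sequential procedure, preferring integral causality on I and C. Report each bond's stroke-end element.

bond 2 |J1  (Se1: effort source, stroke at far end)
bond 4 |Sf1  (Sf1 (Sf) sets flow on bond)
bond 0 |J1  (common-f at J1 fixed by 4)
bond 1 |J1  (J1 flow already set via bond 4)
bond 3 |J1  (J1 flow already set via bond 4)

#0 |J1
#1 |J1
#2 |J1
#3 |J1
#4 |Sf1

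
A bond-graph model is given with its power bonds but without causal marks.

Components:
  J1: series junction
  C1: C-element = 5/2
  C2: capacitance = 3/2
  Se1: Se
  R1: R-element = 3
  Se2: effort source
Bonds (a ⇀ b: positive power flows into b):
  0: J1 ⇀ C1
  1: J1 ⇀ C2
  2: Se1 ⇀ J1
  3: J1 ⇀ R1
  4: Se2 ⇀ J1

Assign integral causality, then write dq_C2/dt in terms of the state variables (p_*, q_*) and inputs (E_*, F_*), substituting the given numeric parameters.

dq_C2/dt = E_Se1/3 + E_Se2/3 - 2*q_C1/15 - 2*q_C2/9

#2 |J1  (Se1: effort source, stroke at far end)
#4 |J1  (source Se2 imposes e)
#0 |J1  (C1: C, integral causality)
#1 |J1  (C2: C, integral causality)
#3 |R1  (only one flow-in slot at J1)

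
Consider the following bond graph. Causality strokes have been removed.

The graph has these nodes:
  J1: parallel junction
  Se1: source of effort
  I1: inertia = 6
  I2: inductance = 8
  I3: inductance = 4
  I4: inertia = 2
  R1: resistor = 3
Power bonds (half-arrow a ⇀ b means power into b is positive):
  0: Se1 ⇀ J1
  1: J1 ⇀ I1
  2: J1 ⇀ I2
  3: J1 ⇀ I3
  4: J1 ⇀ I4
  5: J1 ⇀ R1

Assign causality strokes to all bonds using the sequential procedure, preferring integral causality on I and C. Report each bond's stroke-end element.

β0 →J1
β1 →I1
β2 →I2
β3 →I3
β4 →I4
β5 →R1

#0 →J1  (Se1 (Se) sets effort on bond)
#1 →I1  (J1: bond 0 brought effort, rest push out)
#2 →I2  (J1: bond 0 brought effort, rest push out)
#3 →I3  (J1 effort already set via bond 0)
#4 →I4  (J1: bond 0 brought effort, rest push out)
#5 →R1  (common-e at J1 fixed by 0)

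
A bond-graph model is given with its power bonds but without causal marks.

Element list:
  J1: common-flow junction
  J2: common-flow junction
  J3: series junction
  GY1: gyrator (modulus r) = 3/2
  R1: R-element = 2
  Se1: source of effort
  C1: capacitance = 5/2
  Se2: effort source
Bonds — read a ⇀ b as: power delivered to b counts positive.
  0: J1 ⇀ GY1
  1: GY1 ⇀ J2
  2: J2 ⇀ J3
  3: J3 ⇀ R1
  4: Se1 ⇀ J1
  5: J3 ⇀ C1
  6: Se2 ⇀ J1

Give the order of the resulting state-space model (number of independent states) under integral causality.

β4 →J1  (source Se1 imposes e)
β6 →J1  (Se2: effort source, stroke at far end)
β0 →GY1  (J1 needs exactly one f-in)
β1 →GY1  (GY1 both-in/both-out from 0)
β2 →J2  (common-f at J2 fixed by 1)
β3 →J3  (J3: bond 2 brought flow, rest push out)
β5 →J3  (common-f at J3 fixed by 2)

1  (C1 all integral)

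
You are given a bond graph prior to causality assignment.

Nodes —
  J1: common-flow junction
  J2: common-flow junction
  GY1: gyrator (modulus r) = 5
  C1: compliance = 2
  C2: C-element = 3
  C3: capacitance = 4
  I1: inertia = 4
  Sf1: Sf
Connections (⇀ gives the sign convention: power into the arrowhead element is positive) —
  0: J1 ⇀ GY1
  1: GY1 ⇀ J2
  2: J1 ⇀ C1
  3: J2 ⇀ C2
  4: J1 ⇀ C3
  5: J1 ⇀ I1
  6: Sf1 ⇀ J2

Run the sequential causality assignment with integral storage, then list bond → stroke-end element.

β0 →J1
β1 →J2
β2 →J1
β3 →J2
β4 →J1
β5 →I1
β6 →Sf1

b6 stroke→Sf1  (Sf1 fixes flow; stroke at Sf1)
b1 stroke→J2  (1-jn J2 has f-setter on 6)
b3 stroke→J2  (1-jn J2 has f-setter on 6)
b0 stroke→J1  (GY GY1: same side as bond 1)
b2 stroke→J1  (C1 integral (e out))
b4 stroke→J1  (C3 outputs effort q/C3)
b5 stroke→I1  (J1: last free bond brings flow in)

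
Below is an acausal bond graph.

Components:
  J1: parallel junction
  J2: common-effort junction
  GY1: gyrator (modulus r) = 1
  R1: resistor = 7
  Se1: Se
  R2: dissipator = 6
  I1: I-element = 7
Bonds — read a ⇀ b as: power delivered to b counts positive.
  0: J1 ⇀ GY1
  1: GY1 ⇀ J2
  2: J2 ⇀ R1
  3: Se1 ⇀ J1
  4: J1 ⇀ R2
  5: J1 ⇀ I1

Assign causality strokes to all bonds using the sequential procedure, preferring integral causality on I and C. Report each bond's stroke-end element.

#3 stroke at J1  (source Se1 imposes e)
#0 stroke at GY1  (J1 effort already set via bond 3)
#4 stroke at R2  (J1: bond 3 brought effort, rest push out)
#5 stroke at I1  (common-e at J1 fixed by 3)
#1 stroke at GY1  (GY1 both-in/both-out from 0)
#2 stroke at J2  (closing 0-jn rule on J2)

b0 stroke at GY1
b1 stroke at GY1
b2 stroke at J2
b3 stroke at J1
b4 stroke at R2
b5 stroke at I1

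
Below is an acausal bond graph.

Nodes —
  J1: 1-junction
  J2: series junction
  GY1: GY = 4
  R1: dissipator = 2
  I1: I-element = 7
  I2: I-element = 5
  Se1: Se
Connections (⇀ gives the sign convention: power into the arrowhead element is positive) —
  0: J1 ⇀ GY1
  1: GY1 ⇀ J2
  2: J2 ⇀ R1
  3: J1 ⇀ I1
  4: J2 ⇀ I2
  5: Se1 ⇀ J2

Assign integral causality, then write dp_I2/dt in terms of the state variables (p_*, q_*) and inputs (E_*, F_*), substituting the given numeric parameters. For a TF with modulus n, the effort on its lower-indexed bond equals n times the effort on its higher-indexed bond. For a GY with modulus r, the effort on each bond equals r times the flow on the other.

b5 stroke→J2  (Se1: effort source, stroke at far end)
b3 stroke→I1  (I1: I, integral causality)
b0 stroke→J1  (common-f at J1 fixed by 3)
b1 stroke→J2  (GY1: gyrator matches bond 0)
b4 stroke→I2  (I2: I, integral causality)
b2 stroke→J2  (J2: bond 4 brought flow, rest push out)

dp_I2/dt = E_Se1 + 4*p_I1/7 - 2*p_I2/5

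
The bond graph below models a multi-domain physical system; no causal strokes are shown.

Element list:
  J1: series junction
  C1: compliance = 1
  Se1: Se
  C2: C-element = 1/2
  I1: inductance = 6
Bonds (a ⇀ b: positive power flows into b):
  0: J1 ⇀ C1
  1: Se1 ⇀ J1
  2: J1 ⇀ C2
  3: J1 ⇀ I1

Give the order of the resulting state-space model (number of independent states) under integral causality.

b1 |J1  (Se1 fixes effort; stroke away)
b0 |J1  (prefer integral on C1)
b2 |J1  (C2 integral (e out))
b3 |I1  (J1 needs exactly one f-in)

3  (C1, C2, I1 all integral)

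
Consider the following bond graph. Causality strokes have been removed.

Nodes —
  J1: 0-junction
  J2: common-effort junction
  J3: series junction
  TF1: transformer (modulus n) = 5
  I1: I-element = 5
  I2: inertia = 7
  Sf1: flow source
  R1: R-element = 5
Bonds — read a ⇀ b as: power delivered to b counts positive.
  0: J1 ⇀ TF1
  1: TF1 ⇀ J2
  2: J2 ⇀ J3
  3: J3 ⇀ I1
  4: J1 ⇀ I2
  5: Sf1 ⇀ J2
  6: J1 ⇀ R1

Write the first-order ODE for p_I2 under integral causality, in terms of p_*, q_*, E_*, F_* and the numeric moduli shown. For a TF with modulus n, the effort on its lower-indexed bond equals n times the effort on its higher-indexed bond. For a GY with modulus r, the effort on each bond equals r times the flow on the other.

#5 |Sf1  (Sf1: flow source, stroke at near end)
#3 |I1  (I1 integral (f out))
#2 |J3  (J3: bond 3 brought flow, rest push out)
#1 |J2  (only one effort-in slot at J2)
#0 |TF1  (TF TF1: opposite of bond 1)
#4 |I2  (I2 outputs flow p/I2)
#6 |J1  (J1 needs exactly one e-in)

dp_I2/dt = F_Sf1 - p_I1/5 - 5*p_I2/7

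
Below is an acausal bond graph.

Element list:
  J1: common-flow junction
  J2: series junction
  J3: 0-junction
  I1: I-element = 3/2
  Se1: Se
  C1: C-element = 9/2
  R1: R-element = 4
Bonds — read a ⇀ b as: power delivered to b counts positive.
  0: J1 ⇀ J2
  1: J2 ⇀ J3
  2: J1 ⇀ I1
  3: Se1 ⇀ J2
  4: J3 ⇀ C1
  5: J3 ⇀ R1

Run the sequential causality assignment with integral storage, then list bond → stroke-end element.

b0 →J1
b1 →J2
b2 →I1
b3 →J2
b4 →J3
b5 →R1

b3 |J2  (Se1 (Se) sets effort on bond)
b2 |I1  (I1: I, integral causality)
b0 |J1  (J1 flow already set via bond 2)
b1 |J2  (1-jn J2 has f-setter on 0)
b4 |J3  (prefer integral on C1)
b5 |R1  (0-jn J3 has e-setter on 4)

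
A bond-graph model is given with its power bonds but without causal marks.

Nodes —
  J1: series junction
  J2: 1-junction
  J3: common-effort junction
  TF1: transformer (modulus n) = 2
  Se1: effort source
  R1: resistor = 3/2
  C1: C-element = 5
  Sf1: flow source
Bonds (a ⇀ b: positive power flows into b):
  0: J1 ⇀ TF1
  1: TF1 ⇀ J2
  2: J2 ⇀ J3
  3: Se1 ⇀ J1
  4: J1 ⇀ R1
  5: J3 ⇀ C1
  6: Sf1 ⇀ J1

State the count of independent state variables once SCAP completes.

1  (C1 all integral)

bond 3 |J1  (Se1 (Se) sets effort on bond)
bond 6 |Sf1  (Sf1: flow source, stroke at near end)
bond 0 |J1  (common-f at J1 fixed by 6)
bond 4 |J1  (J1 flow already set via bond 6)
bond 1 |TF1  (through TF1, causality passes straight; one stroke at TF1)
bond 2 |J2  (common-f at J2 fixed by 1)
bond 5 |J3  (only one effort-in slot at J3)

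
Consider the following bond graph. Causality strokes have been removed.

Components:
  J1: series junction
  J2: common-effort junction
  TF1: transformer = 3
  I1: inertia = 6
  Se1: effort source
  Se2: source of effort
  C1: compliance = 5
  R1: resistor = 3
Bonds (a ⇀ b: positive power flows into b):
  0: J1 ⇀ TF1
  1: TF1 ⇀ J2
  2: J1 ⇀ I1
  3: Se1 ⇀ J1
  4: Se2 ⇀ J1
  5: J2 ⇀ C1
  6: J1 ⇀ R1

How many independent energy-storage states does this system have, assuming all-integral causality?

2  (C1, I1 all integral)

b3 stroke→J1  (Se1: effort source, stroke at far end)
b4 stroke→J1  (Se2 fixes effort; stroke away)
b2 stroke→I1  (prefer integral on I1)
b0 stroke→J1  (1-jn J1 has f-setter on 2)
b6 stroke→J1  (common-f at J1 fixed by 2)
b1 stroke→TF1  (TF1: transformer flips bond 0)
b5 stroke→J2  (J2 needs exactly one e-in)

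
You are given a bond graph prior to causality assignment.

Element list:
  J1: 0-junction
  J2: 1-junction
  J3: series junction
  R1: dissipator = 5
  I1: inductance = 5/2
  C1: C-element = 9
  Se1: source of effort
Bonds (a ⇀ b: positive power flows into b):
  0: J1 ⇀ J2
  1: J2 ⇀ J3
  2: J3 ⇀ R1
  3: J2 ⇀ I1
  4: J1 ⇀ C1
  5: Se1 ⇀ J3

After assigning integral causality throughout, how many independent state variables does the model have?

#5 →J3  (Se1 (Se) sets effort on bond)
#3 →I1  (I1 outputs flow p/I1)
#0 →J2  (1-jn J2 has f-setter on 3)
#1 →J2  (J2 flow already set via bond 3)
#2 →J3  (J3: bond 1 brought flow, rest push out)
#4 →J1  (closing 0-jn rule on J1)

2  (C1, I1 all integral)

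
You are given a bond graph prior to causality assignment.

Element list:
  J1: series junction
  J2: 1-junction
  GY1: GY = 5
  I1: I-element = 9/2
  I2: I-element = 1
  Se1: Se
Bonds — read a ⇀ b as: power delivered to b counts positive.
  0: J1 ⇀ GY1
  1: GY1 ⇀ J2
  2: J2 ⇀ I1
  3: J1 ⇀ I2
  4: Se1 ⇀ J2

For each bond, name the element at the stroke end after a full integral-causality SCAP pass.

b0 →J1
b1 →J2
b2 →I1
b3 →I2
b4 →J2

b4 stroke at J2  (Se1: effort source, stroke at far end)
b2 stroke at I1  (I1 integral (f out))
b1 stroke at J2  (common-f at J2 fixed by 2)
b0 stroke at J1  (GY GY1: same side as bond 1)
b3 stroke at I2  (J1 needs exactly one f-in)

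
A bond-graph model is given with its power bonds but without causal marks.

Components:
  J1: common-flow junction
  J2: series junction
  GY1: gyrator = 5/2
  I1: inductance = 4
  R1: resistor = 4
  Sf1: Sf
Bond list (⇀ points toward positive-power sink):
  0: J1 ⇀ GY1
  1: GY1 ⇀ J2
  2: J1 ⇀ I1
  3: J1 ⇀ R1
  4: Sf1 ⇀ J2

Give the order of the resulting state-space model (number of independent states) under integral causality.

1  (I1 all integral)

bond 4 stroke→Sf1  (Sf1: flow source, stroke at near end)
bond 1 stroke→J2  (common-f at J2 fixed by 4)
bond 0 stroke→J1  (GY1 both-in/both-out from 1)
bond 2 stroke→I1  (I1 outputs flow p/I1)
bond 3 stroke→J1  (1-jn J1 has f-setter on 2)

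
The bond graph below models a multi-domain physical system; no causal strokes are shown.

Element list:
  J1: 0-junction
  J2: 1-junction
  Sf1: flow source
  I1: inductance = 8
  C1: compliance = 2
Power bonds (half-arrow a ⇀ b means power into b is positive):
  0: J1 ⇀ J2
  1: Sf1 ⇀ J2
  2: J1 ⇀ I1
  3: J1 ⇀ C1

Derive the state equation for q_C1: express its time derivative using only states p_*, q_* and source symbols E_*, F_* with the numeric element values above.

#1 →Sf1  (Sf1 fixes flow; stroke at Sf1)
#0 →J2  (1-jn J2 has f-setter on 1)
#2 →I1  (I1 integral (f out))
#3 →J1  (J1: last free bond brings effort in)

dq_C1/dt = -F_Sf1 - p_I1/8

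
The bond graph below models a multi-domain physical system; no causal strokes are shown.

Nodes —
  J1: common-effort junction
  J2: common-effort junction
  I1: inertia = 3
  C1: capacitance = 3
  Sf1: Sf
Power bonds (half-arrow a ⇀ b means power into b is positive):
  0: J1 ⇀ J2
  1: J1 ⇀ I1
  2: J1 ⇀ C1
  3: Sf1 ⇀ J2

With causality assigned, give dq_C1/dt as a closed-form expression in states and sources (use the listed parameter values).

dq_C1/dt = F_Sf1 - p_I1/3

bond 3 stroke→Sf1  (Sf1 (Sf) sets flow on bond)
bond 0 stroke→J2  (only one effort-in slot at J2)
bond 1 stroke→I1  (I1: I, integral causality)
bond 2 stroke→J1  (J1 needs exactly one e-in)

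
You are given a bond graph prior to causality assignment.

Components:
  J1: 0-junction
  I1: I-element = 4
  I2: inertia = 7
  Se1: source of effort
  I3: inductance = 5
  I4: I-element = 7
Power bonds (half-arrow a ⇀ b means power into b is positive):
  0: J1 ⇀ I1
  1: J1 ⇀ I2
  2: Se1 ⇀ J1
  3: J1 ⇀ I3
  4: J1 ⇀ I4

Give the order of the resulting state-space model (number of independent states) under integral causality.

4  (I1, I2, I3, I4 all integral)

b2 stroke→J1  (Se1 (Se) sets effort on bond)
b0 stroke→I1  (0-jn J1 has e-setter on 2)
b1 stroke→I2  (0-jn J1 has e-setter on 2)
b3 stroke→I3  (common-e at J1 fixed by 2)
b4 stroke→I4  (common-e at J1 fixed by 2)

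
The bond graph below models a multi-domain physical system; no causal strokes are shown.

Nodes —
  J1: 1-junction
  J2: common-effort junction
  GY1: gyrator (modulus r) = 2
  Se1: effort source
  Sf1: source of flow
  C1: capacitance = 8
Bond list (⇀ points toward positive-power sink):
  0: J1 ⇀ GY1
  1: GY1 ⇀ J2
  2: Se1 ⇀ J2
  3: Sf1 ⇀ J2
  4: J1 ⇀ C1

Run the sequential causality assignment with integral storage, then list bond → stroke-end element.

β2 stroke at J2  (source Se1 imposes e)
β3 stroke at Sf1  (Sf1: flow source, stroke at near end)
β1 stroke at GY1  (J2: bond 2 brought effort, rest push out)
β0 stroke at GY1  (through GY1, causality inverts; strokes same side of GY1)
β4 stroke at J1  (common-f at J1 fixed by 0)

bond 0 →GY1
bond 1 →GY1
bond 2 →J2
bond 3 →Sf1
bond 4 →J1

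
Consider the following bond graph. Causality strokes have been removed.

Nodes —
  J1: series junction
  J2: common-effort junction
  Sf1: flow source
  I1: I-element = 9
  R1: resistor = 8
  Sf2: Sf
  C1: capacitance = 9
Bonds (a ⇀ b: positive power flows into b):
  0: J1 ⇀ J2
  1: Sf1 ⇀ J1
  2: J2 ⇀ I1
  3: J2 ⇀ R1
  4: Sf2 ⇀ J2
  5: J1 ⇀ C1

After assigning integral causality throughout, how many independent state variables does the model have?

2  (C1, I1 all integral)

#1 |Sf1  (Sf1 (Sf) sets flow on bond)
#4 |Sf2  (Sf2: flow source, stroke at near end)
#0 |J1  (J1: bond 1 brought flow, rest push out)
#5 |J1  (J1 flow already set via bond 1)
#2 |I1  (I1 integral (f out))
#3 |J2  (only one effort-in slot at J2)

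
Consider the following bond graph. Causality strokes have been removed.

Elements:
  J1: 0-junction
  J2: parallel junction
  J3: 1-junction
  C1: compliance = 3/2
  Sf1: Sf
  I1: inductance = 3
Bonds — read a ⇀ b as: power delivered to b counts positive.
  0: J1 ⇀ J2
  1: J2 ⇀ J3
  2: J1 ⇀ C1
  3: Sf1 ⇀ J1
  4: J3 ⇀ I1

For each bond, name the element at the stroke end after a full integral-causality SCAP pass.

#3 stroke at Sf1  (Sf1: flow source, stroke at near end)
#2 stroke at J1  (C1 integral (e out))
#0 stroke at J2  (0-jn J1 has e-setter on 2)
#1 stroke at J3  (common-e at J2 fixed by 0)
#4 stroke at I1  (J3: last free bond brings flow in)

bond 0 |J2
bond 1 |J3
bond 2 |J1
bond 3 |Sf1
bond 4 |I1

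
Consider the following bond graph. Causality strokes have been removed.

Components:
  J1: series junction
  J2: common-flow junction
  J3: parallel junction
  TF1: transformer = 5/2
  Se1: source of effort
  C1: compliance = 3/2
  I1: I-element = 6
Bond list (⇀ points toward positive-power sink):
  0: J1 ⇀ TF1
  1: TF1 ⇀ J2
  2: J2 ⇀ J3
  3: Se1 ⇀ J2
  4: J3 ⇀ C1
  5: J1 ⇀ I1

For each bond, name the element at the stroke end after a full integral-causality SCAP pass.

bond 0 |J1
bond 1 |TF1
bond 2 |J2
bond 3 |J2
bond 4 |J3
bond 5 |I1

bond 3 stroke at J2  (Se1: effort source, stroke at far end)
bond 4 stroke at J3  (C1 integral (e out))
bond 2 stroke at J2  (0-jn J3 has e-setter on 4)
bond 1 stroke at TF1  (only one flow-in slot at J2)
bond 0 stroke at J1  (TF1: transformer flips bond 1)
bond 5 stroke at I1  (only one flow-in slot at J1)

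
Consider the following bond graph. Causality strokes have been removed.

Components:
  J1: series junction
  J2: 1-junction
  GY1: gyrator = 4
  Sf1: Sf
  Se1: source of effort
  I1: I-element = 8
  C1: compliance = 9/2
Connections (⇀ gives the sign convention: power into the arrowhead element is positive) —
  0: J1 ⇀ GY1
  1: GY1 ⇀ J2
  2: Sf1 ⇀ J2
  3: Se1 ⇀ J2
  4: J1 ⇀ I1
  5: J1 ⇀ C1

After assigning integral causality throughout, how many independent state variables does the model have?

2  (C1, I1 all integral)

bond 2 stroke→Sf1  (Sf1 fixes flow; stroke at Sf1)
bond 3 stroke→J2  (Se1: effort source, stroke at far end)
bond 1 stroke→J2  (J2: bond 2 brought flow, rest push out)
bond 0 stroke→J1  (GY GY1: same side as bond 1)
bond 4 stroke→I1  (I1 outputs flow p/I1)
bond 5 stroke→J1  (J1 flow already set via bond 4)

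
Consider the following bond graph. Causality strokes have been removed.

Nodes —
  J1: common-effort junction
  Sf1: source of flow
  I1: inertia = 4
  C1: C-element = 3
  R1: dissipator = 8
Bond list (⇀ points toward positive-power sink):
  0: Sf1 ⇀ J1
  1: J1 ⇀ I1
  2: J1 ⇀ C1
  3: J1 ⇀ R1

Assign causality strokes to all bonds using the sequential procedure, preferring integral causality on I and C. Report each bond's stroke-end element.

β0 stroke at Sf1  (source Sf1 imposes f)
β1 stroke at I1  (I1: I, integral causality)
β2 stroke at J1  (prefer integral on C1)
β3 stroke at R1  (J1: bond 2 brought effort, rest push out)

β0 |Sf1
β1 |I1
β2 |J1
β3 |R1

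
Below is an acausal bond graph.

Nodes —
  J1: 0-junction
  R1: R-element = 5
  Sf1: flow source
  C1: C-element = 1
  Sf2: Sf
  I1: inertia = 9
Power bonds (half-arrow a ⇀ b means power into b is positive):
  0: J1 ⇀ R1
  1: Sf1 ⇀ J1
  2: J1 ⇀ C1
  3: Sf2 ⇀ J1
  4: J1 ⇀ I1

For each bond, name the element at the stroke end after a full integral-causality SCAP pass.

bond 1 stroke at Sf1  (Sf1 (Sf) sets flow on bond)
bond 3 stroke at Sf2  (Sf2 (Sf) sets flow on bond)
bond 2 stroke at J1  (C1: C, integral causality)
bond 0 stroke at R1  (J1: bond 2 brought effort, rest push out)
bond 4 stroke at I1  (common-e at J1 fixed by 2)

#0 →R1
#1 →Sf1
#2 →J1
#3 →Sf2
#4 →I1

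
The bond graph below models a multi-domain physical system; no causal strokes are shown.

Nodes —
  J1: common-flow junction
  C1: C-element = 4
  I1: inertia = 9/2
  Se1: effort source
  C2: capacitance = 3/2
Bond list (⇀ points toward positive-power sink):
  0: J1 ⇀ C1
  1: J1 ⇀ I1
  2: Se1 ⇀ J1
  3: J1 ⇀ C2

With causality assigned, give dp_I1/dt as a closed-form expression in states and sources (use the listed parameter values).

bond 2 →J1  (source Se1 imposes e)
bond 0 →J1  (C1 outputs effort q/C1)
bond 1 →I1  (I1 integral (f out))
bond 3 →J1  (J1 flow already set via bond 1)

dp_I1/dt = E_Se1 - q_C1/4 - 2*q_C2/3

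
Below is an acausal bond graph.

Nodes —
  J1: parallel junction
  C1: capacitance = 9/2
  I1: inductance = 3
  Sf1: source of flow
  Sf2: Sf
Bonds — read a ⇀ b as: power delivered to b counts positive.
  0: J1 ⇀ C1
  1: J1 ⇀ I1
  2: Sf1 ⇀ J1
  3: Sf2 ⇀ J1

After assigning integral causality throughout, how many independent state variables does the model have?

2  (C1, I1 all integral)

β2 →Sf1  (Sf1 (Sf) sets flow on bond)
β3 →Sf2  (Sf2 (Sf) sets flow on bond)
β0 →J1  (C1: C, integral causality)
β1 →I1  (J1: bond 0 brought effort, rest push out)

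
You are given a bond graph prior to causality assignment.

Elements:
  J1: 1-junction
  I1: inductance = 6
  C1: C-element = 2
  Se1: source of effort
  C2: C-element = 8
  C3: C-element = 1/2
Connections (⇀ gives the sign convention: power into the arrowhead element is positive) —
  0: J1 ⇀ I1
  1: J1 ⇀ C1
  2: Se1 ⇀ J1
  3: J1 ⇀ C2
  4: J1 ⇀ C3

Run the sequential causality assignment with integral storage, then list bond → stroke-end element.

#2 |J1  (Se1 fixes effort; stroke away)
#0 |I1  (prefer integral on I1)
#1 |J1  (1-jn J1 has f-setter on 0)
#3 |J1  (common-f at J1 fixed by 0)
#4 |J1  (common-f at J1 fixed by 0)

β0 →I1
β1 →J1
β2 →J1
β3 →J1
β4 →J1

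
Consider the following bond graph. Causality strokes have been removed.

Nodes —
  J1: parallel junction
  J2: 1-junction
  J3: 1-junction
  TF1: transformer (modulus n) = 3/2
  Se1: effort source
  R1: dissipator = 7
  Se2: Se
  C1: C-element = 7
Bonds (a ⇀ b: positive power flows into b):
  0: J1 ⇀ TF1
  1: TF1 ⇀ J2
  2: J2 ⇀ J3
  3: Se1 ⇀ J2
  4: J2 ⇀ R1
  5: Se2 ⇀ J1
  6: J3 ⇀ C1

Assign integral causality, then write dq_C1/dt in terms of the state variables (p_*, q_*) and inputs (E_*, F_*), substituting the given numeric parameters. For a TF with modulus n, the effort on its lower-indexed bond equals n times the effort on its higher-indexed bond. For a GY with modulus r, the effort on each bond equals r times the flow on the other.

bond 3 stroke at J2  (Se1: effort source, stroke at far end)
bond 5 stroke at J1  (source Se2 imposes e)
bond 0 stroke at TF1  (0-jn J1 has e-setter on 5)
bond 1 stroke at J2  (TF TF1: opposite of bond 0)
bond 6 stroke at J3  (C1 outputs effort q/C1)
bond 2 stroke at J2  (J3 needs exactly one f-in)
bond 4 stroke at R1  (J2 needs exactly one f-in)

dq_C1/dt = E_Se1/7 + 2*E_Se2/21 - q_C1/49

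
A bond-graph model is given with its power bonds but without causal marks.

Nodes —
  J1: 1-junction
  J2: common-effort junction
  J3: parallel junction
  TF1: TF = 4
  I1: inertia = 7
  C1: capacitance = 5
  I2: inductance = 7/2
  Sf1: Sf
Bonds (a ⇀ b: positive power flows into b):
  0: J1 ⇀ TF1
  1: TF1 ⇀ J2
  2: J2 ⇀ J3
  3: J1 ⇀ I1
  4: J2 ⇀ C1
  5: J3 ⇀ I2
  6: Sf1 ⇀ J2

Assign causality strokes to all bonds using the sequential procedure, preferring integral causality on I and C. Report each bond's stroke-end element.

bond 0 |J1
bond 1 |TF1
bond 2 |J3
bond 3 |I1
bond 4 |J2
bond 5 |I2
bond 6 |Sf1

β6 stroke at Sf1  (source Sf1 imposes f)
β3 stroke at I1  (prefer integral on I1)
β0 stroke at J1  (common-f at J1 fixed by 3)
β1 stroke at TF1  (TF TF1: opposite of bond 0)
β4 stroke at J2  (C1 integral (e out))
β2 stroke at J3  (J2 effort already set via bond 4)
β5 stroke at I2  (common-e at J3 fixed by 2)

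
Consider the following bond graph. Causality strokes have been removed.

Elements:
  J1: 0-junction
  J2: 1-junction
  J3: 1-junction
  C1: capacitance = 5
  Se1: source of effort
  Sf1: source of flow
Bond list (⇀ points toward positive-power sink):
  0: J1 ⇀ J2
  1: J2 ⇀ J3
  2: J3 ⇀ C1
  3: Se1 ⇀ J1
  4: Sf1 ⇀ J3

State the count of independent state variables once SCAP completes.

bond 3 →J1  (Se1: effort source, stroke at far end)
bond 4 →Sf1  (Sf1 (Sf) sets flow on bond)
bond 0 →J2  (J1 effort already set via bond 3)
bond 1 →J3  (J2: last free bond brings flow in)
bond 2 →J3  (common-f at J3 fixed by 4)

1  (C1 all integral)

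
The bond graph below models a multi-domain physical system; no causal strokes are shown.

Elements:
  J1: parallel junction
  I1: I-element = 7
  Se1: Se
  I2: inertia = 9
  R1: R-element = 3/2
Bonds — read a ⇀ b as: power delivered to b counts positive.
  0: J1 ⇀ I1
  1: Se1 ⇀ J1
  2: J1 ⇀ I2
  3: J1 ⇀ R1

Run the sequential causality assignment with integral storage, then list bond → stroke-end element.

β1 stroke→J1  (Se1 fixes effort; stroke away)
β0 stroke→I1  (0-jn J1 has e-setter on 1)
β2 stroke→I2  (0-jn J1 has e-setter on 1)
β3 stroke→R1  (common-e at J1 fixed by 1)

b0 →I1
b1 →J1
b2 →I2
b3 →R1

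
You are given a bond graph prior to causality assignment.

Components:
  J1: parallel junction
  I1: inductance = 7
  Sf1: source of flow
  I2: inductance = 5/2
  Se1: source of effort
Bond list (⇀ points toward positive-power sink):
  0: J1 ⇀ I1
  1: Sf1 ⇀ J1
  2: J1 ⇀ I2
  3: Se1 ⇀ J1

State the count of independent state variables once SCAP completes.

2  (I1, I2 all integral)

β1 →Sf1  (Sf1 (Sf) sets flow on bond)
β3 →J1  (Se1 fixes effort; stroke away)
β0 →I1  (J1 effort already set via bond 3)
β2 →I2  (J1 effort already set via bond 3)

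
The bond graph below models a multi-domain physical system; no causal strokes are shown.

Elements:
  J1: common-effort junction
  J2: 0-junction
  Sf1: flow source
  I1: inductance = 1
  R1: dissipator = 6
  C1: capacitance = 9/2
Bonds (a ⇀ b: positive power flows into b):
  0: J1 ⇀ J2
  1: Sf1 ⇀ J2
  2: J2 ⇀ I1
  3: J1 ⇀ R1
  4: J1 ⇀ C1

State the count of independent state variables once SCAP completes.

b1 stroke→Sf1  (Sf1 fixes flow; stroke at Sf1)
b2 stroke→I1  (prefer integral on I1)
b0 stroke→J2  (J2: last free bond brings effort in)
b4 stroke→J1  (C1: C, integral causality)
b3 stroke→R1  (J1: bond 4 brought effort, rest push out)

2  (C1, I1 all integral)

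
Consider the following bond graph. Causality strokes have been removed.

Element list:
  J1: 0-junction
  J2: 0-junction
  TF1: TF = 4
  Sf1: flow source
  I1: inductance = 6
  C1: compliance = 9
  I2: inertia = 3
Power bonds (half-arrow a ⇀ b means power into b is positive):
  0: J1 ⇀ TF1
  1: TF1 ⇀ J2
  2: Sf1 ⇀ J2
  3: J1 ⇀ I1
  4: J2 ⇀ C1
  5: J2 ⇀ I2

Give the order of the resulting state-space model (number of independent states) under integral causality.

3  (C1, I1, I2 all integral)

#2 stroke→Sf1  (Sf1: flow source, stroke at near end)
#3 stroke→I1  (I1: I, integral causality)
#0 stroke→J1  (J1: last free bond brings effort in)
#1 stroke→TF1  (through TF1, causality passes straight; one stroke at TF1)
#4 stroke→J2  (C1 integral (e out))
#5 stroke→I2  (0-jn J2 has e-setter on 4)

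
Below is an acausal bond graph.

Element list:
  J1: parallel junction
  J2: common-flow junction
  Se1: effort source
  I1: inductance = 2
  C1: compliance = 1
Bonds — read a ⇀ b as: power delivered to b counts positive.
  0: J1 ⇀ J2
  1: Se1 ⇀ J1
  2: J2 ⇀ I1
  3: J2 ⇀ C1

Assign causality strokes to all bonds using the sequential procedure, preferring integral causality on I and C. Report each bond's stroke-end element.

β1 stroke→J1  (Se1 fixes effort; stroke away)
β0 stroke→J2  (J1: bond 1 brought effort, rest push out)
β2 stroke→I1  (I1 integral (f out))
β3 stroke→J2  (J2: bond 2 brought flow, rest push out)

β0 →J2
β1 →J1
β2 →I1
β3 →J2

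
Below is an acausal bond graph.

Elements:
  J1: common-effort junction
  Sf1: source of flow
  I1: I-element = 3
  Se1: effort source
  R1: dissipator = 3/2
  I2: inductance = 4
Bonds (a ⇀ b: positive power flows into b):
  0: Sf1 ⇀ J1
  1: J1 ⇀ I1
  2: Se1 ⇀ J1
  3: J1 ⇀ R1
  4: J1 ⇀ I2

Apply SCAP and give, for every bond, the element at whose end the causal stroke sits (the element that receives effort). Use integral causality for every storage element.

#0 stroke→Sf1  (Sf1: flow source, stroke at near end)
#2 stroke→J1  (Se1: effort source, stroke at far end)
#1 stroke→I1  (J1 effort already set via bond 2)
#3 stroke→R1  (J1 effort already set via bond 2)
#4 stroke→I2  (J1 effort already set via bond 2)

β0 stroke→Sf1
β1 stroke→I1
β2 stroke→J1
β3 stroke→R1
β4 stroke→I2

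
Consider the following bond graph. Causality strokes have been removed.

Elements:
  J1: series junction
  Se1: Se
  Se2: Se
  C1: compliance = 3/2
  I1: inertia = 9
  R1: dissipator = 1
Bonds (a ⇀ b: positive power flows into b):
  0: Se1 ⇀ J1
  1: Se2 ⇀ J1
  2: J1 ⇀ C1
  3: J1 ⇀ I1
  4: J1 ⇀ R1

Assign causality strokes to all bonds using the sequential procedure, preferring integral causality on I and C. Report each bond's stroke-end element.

#0 →J1  (Se1: effort source, stroke at far end)
#1 →J1  (source Se2 imposes e)
#2 →J1  (C1: C, integral causality)
#3 →I1  (I1 outputs flow p/I1)
#4 →J1  (common-f at J1 fixed by 3)

β0 |J1
β1 |J1
β2 |J1
β3 |I1
β4 |J1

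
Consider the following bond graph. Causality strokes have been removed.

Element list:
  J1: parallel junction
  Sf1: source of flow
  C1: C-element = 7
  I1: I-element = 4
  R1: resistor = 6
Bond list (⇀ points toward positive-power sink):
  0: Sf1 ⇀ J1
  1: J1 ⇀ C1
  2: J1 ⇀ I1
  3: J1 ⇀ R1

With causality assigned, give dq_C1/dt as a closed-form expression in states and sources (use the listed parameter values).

bond 0 stroke→Sf1  (Sf1 fixes flow; stroke at Sf1)
bond 1 stroke→J1  (C1: C, integral causality)
bond 2 stroke→I1  (common-e at J1 fixed by 1)
bond 3 stroke→R1  (J1 effort already set via bond 1)

dq_C1/dt = F_Sf1 - p_I1/4 - q_C1/42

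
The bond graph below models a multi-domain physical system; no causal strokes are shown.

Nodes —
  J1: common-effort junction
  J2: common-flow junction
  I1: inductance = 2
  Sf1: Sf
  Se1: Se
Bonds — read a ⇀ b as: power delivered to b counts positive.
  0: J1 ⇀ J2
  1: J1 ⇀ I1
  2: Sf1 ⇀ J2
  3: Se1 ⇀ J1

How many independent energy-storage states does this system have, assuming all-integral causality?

1  (I1 all integral)

b2 |Sf1  (Sf1 (Sf) sets flow on bond)
b3 |J1  (Se1: effort source, stroke at far end)
b0 |J2  (common-e at J1 fixed by 3)
b1 |I1  (J1: bond 3 brought effort, rest push out)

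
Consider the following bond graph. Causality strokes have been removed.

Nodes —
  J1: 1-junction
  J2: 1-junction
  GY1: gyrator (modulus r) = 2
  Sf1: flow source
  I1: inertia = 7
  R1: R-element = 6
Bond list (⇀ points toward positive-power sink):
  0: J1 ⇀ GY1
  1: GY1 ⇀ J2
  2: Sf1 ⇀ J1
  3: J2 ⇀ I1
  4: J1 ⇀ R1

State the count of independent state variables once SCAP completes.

1  (I1 all integral)

#2 stroke at Sf1  (Sf1 fixes flow; stroke at Sf1)
#0 stroke at J1  (J1: bond 2 brought flow, rest push out)
#4 stroke at J1  (1-jn J1 has f-setter on 2)
#1 stroke at J2  (GY GY1: same side as bond 0)
#3 stroke at I1  (J2 needs exactly one f-in)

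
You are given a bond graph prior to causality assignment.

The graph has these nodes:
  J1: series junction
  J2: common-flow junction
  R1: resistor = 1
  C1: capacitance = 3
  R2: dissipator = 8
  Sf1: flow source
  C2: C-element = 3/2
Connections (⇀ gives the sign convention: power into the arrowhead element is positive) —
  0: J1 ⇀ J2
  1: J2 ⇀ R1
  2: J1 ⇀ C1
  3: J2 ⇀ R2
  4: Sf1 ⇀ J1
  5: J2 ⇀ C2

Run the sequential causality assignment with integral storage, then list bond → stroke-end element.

β4 →Sf1  (Sf1 fixes flow; stroke at Sf1)
β0 →J1  (J1 flow already set via bond 4)
β2 →J1  (1-jn J1 has f-setter on 4)
β1 →J2  (J2 flow already set via bond 0)
β3 →J2  (J2 flow already set via bond 0)
β5 →J2  (J2 flow already set via bond 0)

b0 |J1
b1 |J2
b2 |J1
b3 |J2
b4 |Sf1
b5 |J2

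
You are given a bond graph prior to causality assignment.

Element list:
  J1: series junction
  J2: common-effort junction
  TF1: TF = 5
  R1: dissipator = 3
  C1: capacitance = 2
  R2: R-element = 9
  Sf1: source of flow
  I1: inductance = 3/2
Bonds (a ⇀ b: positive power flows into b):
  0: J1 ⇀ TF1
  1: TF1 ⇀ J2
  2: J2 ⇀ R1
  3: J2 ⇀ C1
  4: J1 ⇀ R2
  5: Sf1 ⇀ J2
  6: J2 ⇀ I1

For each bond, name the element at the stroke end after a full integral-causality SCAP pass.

β5 stroke→Sf1  (Sf1: flow source, stroke at near end)
β3 stroke→J2  (C1 integral (e out))
β1 stroke→TF1  (J2: bond 3 brought effort, rest push out)
β2 stroke→R1  (0-jn J2 has e-setter on 3)
β6 stroke→I1  (common-e at J2 fixed by 3)
β0 stroke→J1  (TF1: transformer flips bond 1)
β4 stroke→R2  (J1: last free bond brings flow in)

β0 |J1
β1 |TF1
β2 |R1
β3 |J2
β4 |R2
β5 |Sf1
β6 |I1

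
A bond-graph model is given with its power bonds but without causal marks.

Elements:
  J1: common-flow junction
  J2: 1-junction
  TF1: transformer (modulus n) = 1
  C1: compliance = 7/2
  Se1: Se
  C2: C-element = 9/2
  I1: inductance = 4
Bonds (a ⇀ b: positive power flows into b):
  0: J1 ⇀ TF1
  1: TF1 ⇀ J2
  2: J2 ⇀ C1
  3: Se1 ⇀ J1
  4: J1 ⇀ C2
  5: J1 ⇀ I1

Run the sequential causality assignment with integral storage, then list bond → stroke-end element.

bond 3 stroke at J1  (source Se1 imposes e)
bond 2 stroke at J2  (C1 integral (e out))
bond 1 stroke at TF1  (only one flow-in slot at J2)
bond 0 stroke at J1  (TF TF1: opposite of bond 1)
bond 4 stroke at J1  (C2: C, integral causality)
bond 5 stroke at I1  (closing 1-jn rule on J1)

β0 stroke→J1
β1 stroke→TF1
β2 stroke→J2
β3 stroke→J1
β4 stroke→J1
β5 stroke→I1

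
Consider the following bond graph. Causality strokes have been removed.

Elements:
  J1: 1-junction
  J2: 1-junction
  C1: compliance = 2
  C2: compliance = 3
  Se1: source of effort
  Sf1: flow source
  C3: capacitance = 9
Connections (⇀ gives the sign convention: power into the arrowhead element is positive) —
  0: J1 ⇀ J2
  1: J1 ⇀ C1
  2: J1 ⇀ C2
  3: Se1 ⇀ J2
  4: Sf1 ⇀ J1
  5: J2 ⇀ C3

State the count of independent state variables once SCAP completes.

#3 stroke at J2  (Se1: effort source, stroke at far end)
#4 stroke at Sf1  (Sf1 (Sf) sets flow on bond)
#0 stroke at J1  (J1 flow already set via bond 4)
#1 stroke at J1  (J1 flow already set via bond 4)
#2 stroke at J1  (J1 flow already set via bond 4)
#5 stroke at J2  (J2 flow already set via bond 0)

3  (C1, C2, C3 all integral)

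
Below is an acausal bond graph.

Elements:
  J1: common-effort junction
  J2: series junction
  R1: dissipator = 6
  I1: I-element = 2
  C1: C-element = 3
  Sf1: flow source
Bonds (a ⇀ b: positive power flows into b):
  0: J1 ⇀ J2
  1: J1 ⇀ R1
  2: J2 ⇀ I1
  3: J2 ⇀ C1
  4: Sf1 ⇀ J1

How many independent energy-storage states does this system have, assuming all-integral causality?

#4 stroke at Sf1  (Sf1 fixes flow; stroke at Sf1)
#2 stroke at I1  (I1: I, integral causality)
#0 stroke at J2  (1-jn J2 has f-setter on 2)
#3 stroke at J2  (J2 flow already set via bond 2)
#1 stroke at J1  (J1 needs exactly one e-in)

2  (C1, I1 all integral)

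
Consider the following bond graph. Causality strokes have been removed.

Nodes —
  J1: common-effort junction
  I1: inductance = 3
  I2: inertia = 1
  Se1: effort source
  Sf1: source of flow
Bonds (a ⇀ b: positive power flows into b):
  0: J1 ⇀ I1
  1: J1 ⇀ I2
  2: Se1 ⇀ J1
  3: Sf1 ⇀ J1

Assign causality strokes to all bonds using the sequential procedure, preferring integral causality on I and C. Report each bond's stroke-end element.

β2 →J1  (Se1: effort source, stroke at far end)
β3 →Sf1  (Sf1: flow source, stroke at near end)
β0 →I1  (J1 effort already set via bond 2)
β1 →I2  (J1: bond 2 brought effort, rest push out)

#0 |I1
#1 |I2
#2 |J1
#3 |Sf1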